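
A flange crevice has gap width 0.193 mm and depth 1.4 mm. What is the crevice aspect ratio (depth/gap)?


Aspect ratio = depth / gap
Ratio = 1.4 / 0.193 = 7.3

7.3


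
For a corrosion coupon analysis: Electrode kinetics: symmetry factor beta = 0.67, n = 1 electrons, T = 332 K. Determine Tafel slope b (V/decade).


Apply the Tafel slope relation: b = 2.303*R*T/(beta*n*F)
Numerator: 2.303 * 8.314 * 332 = 6356.85
Denominator: 0.67 * 1 * 96485 = 64644.95
b = 6356.85 / 64644.95 = 0.098 V/decade

0.098 V/decade


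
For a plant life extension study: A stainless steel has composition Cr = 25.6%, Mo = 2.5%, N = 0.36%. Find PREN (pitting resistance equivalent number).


Apply the PREN formula: PREN = Cr + 3.3*Mo + 16*N
PREN = 25.6 + 3.3*2.5 + 16*0.36
PREN = 25.6 + 8.25 + 5.76 = 39.61

39.61


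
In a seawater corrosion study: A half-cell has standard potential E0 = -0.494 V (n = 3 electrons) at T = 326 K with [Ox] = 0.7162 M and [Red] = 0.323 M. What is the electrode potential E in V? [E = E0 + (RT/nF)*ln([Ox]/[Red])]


Apply the Nernst equation: E = E0 + (RT/nF)*ln([Ox]/[Red])
Step 1: RT/nF = 8.314*326/(3*96485) = 0.00936368 V
Step 2: [Ox]/[Red] = 0.7162/0.323 = 2.217337
Step 3: ln(2.217337) = 0.796307
Step 4: correction = 0.00936368 * 0.796307 = 0.0075 V
E = -0.494 + 0.0075 = -0.4865 V

-0.4865 V


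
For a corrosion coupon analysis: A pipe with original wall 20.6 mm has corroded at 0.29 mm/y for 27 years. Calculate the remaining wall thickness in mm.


Remaining wall = original − CR × time
t = 20.6 − 0.29*27 = 20.6 − 7.83 = 12.77 mm

12.77 mm


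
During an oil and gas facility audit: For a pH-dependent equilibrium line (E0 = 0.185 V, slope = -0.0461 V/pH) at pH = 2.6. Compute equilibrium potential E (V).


Apply the Pourbaix line equation: E = E0 + slope*pH
E = 0.185 + (-0.0461)*2.6 = 0.185 + (-0.11986) = 0.06514 V
Rounded to 4 decimal places: E = 0.0651 V

0.0651 V


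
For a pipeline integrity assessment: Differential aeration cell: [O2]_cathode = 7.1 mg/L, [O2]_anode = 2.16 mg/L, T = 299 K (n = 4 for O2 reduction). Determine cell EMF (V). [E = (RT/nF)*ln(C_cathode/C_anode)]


Apply the Nernst concentration-cell relation: E = (RT/nF)*ln(C_cathode/C_anode)
RT/nF = 8.314*299/(4*96485) = 0.00644112 V
ln(7.1/2.16) = 1.18999
E = 0.00644112 * 1.18999 = 0.00766 V

0.00766 V


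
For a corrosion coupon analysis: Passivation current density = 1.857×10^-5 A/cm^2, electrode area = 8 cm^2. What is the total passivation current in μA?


I = i_pass * A, then convert A → μA (×10^6)
I = 1.857×10^-5 * 8 * 10^6 = 148.56 μA

148.56 μA


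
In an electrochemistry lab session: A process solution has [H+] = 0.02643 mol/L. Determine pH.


pH = −log10[H+]
pH = −log10(0.02643) = 1.58

1.58


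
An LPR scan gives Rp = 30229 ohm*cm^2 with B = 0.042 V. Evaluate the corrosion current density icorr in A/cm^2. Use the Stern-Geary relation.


Apply the Stern-Geary relation: icorr = B / Rp
icorr = 0.042 / 30229 = 1.389×10^-6 A/cm^2

1.389×10^-6 A/cm^2


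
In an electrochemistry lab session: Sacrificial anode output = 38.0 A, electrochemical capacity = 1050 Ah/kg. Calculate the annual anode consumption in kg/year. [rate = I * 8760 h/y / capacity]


Annual consumption = current * hours per year / capacity
Rate = 38.0 * 8760 / 1050 = 317.0 kg/year

317.0 kg/year


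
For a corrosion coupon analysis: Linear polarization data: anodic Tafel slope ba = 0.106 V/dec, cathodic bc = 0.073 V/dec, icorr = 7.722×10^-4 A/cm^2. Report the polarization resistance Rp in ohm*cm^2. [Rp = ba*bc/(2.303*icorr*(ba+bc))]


Apply the Stern-Geary equation: Rp = ba*bc / (2.303*icorr*(ba+bc))
ba*bc = 0.106*0.073 = 0.007738
ba+bc = 0.179; 2.303*icorr*(ba+bc) = 2.303*7.722×10^-4*0.179 = 3.1832941×10^-4
Rp = 0.007738 / 3.1832941×10^-4 = 24.31 ohm*cm^2

24.31 ohm*cm^2


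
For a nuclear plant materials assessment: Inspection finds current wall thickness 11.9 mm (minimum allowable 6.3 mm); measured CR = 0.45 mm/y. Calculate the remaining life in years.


Apply the remaining-life relation: RL = (t_current − t_min) / CR
RL = (11.9 − 6.3) / 0.45 = 5.6 / 0.45 = 12.4 years

12.4 years


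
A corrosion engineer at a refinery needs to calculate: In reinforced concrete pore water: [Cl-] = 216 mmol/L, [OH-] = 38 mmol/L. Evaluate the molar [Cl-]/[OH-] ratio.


Threshold parameter = [Cl-] / [OH-] (molar basis; both in mmol/L, so units cancel)
Ratio = 216 / 38 = 5.68

5.68


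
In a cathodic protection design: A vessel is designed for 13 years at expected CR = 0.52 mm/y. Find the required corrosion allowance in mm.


Corrosion allowance = CR × design life
CA = 0.52 * 13 = 6.76 mm

6.76 mm


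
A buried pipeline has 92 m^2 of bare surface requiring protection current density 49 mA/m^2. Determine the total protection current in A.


I = area * current density, then convert mA → A (÷1000)
I = 92 * 49 / 1000 = 4.51 A

4.51 A


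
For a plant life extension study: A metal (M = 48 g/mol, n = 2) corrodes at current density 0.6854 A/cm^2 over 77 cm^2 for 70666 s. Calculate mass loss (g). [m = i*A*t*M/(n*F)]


Apply Faraday's law: m = i*A*t*M / (n*F)
Total charge passed Q = i*A*t = 0.6854*77*70666 = 3729454.6828 C
m = Q*M/(n*F) = 3729454.6828*48/(2*96485) = 927.677 g

927.677 g


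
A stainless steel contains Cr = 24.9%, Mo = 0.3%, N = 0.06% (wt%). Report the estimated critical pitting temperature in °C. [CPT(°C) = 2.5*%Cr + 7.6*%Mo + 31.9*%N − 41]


Apply the ASTM G48 empirical CPT estimate: CPT(°C) = 2.5*%Cr + 7.6*%Mo + 31.9*%N − 41
2.5*24.9 = 62.25; 7.6*0.3 = 2.28; 31.9*0.06 = 1.914
CPT = 62.25 + 2.28 + 1.914 − 41 = 25.444 °C
Rounded to 0.1 °C: CPT ≈ 25.4 °C

25.4 °C


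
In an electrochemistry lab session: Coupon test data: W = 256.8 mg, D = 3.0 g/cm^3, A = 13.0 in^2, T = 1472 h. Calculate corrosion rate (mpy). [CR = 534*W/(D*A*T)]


Apply the mpy weight-loss relation: CR = 534 * W / (D * A * T)
Numerator: 534 * 256.8 = 137131.2
Denominator: 3.0 * 13.0 * 1472 = 57408.0
CR = 137131.2 / 57408.0 = 2.3887 mpy

2.3887 mpy


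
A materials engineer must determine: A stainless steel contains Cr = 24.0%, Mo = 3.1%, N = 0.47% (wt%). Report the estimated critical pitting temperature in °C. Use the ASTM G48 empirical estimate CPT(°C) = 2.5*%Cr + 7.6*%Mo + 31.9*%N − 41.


Apply the ASTM G48 empirical CPT estimate: CPT(°C) = 2.5*%Cr + 7.6*%Mo + 31.9*%N − 41
2.5*24.0 = 60; 7.6*3.1 = 23.56; 31.9*0.47 = 14.993
CPT = 60 + 23.56 + 14.993 − 41 = 57.553 °C
Rounded to 0.1 °C: CPT ≈ 57.6 °C

57.6 °C


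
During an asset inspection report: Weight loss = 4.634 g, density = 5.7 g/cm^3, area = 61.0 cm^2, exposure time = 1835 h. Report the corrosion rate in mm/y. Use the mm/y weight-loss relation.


Apply the mm/y weight-loss relation: CR = 87600 * W / (D * A * T)
Numerator: 87600 * 4.634 = 405938.4
Denominator: 5.7 * 61.0 * 1835 = 638029.5
CR = 405938.4 / 638029.5 = 0.636238 mm/y

0.636238 mm/y


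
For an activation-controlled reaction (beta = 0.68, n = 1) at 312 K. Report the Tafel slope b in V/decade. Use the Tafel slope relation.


Apply the Tafel slope relation: b = 2.303*R*T/(beta*n*F)
Numerator: 2.303 * 8.314 * 312 = 5973.91
Denominator: 0.68 * 1 * 96485 = 65609.8
b = 5973.91 / 65609.8 = 0.0911 V/decade

0.0911 V/decade


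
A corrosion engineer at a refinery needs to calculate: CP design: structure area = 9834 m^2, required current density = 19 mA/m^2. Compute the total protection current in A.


I = area * current density, then convert mA → A (÷1000)
I = 9834 * 19 / 1000 = 186.85 A

186.85 A


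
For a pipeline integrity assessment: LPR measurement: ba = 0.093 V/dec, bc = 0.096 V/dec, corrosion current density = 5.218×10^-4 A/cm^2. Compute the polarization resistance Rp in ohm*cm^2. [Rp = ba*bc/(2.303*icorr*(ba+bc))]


Apply the Stern-Geary equation: Rp = ba*bc / (2.303*icorr*(ba+bc))
ba*bc = 0.093*0.096 = 0.008928
ba+bc = 0.189; 2.303*icorr*(ba+bc) = 2.303*5.218×10^-4*0.189 = 2.2712232×10^-4
Rp = 0.008928 / 2.2712232×10^-4 = 39.31 ohm*cm^2

39.31 ohm*cm^2


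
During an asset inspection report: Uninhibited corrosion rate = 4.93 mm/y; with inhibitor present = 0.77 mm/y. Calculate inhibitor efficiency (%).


Apply the inhibitor-efficiency definition: IE = (CR_blank − CR_inh)/CR_blank × 100
IE = (4.93 − 0.77) / 4.93 × 100
IE = 4.16 / 4.93 × 100 = 84.4 %

84.4 %


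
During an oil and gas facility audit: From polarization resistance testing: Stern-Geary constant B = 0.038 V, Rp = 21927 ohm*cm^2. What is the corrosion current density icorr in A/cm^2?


Apply the Stern-Geary relation: icorr = B / Rp
icorr = 0.038 / 21927 = 1.733×10^-6 A/cm^2

1.733×10^-6 A/cm^2


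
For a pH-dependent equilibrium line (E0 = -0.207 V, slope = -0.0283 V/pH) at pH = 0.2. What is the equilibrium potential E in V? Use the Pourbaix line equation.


Apply the Pourbaix line equation: E = E0 + slope*pH
E = -0.207 + (-0.0283)*0.2 = -0.207 + (-0.00566) = -0.21266 V
Rounded to 3 decimal places: E = -0.213 V

-0.213 V


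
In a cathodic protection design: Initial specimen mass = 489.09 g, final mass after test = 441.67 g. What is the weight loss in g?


Weight loss = initial − final
WL = 489.09 − 441.67 = 47.42 g

47.42 g


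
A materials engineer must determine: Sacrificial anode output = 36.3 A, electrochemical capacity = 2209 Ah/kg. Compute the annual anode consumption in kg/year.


Annual consumption = current * hours per year / capacity
Rate = 36.3 * 8760 / 2209 = 144.0 kg/year

144.0 kg/year


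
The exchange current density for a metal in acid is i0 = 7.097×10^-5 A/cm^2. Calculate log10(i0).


i0 = 7.097×10^-5 A/cm^2
log10(i0) = -4.149

-4.149


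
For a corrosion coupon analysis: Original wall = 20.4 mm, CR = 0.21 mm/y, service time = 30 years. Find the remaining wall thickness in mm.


Remaining wall = original − CR × time
t = 20.4 − 0.21*30 = 20.4 − 6.3 = 14.1 mm

14.1 mm


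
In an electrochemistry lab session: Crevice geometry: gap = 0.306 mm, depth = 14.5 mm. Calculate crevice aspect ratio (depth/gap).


Aspect ratio = depth / gap
Ratio = 14.5 / 0.306 = 47.4

47.4


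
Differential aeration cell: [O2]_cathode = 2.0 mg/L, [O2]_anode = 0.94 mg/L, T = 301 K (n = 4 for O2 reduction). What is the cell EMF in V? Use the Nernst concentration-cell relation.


Apply the Nernst concentration-cell relation: E = (RT/nF)*ln(C_cathode/C_anode)
RT/nF = 8.314*301/(4*96485) = 0.0064842 V
ln(2.0/0.94) = 0.75502
E = 0.0064842 * 0.75502 = 0.0049 V

0.0049 V


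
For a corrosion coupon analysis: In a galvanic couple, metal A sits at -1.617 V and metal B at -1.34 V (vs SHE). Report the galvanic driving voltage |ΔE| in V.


Driving voltage is the absolute potential difference.
|ΔE| = |-1.617 − (-1.34)| = 0.277 V

0.277 V


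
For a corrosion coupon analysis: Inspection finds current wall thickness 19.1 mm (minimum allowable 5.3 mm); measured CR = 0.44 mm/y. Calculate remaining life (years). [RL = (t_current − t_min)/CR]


Apply the remaining-life relation: RL = (t_current − t_min) / CR
RL = (19.1 − 5.3) / 0.44 = 13.8 / 0.44 = 31.4 years

31.4 years


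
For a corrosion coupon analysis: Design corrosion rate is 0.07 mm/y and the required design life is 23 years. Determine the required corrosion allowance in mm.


Corrosion allowance = CR × design life
CA = 0.07 * 23 = 1.61 mm

1.61 mm


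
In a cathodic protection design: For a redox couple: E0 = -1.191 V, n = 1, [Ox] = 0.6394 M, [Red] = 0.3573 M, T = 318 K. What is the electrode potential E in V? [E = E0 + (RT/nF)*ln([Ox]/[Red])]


Apply the Nernst equation: E = E0 + (RT/nF)*ln([Ox]/[Red])
Step 1: RT/nF = 8.314*318/(1*96485) = 0.02740169 V
Step 2: [Ox]/[Red] = 0.6394/0.3573 = 1.789533
Step 3: ln(1.789533) = 0.581955
Step 4: correction = 0.02740169 * 0.581955 = 0.0159 V
E = -1.191 + 0.0159 = -1.1751 V

-1.1751 V


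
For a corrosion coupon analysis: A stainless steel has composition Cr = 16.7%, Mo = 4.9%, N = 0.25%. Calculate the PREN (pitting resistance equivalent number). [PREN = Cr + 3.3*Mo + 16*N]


Apply the PREN formula: PREN = Cr + 3.3*Mo + 16*N
PREN = 16.7 + 3.3*4.9 + 16*0.25
PREN = 16.7 + 16.17 + 4.0 = 36.87

36.87


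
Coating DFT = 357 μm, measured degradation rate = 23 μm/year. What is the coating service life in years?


Service life = thickness / degradation rate
Life = 357 / 23 = 15.5 years

15.5 years


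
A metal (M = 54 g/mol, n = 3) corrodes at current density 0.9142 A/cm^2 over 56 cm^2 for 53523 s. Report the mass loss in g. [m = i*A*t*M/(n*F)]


Apply Faraday's law: m = i*A*t*M / (n*F)
Total charge passed Q = i*A*t = 0.9142*56*53523 = 2740120.6896 C
m = Q*M/(n*F) = 2740120.6896*54/(3*96485) = 511.19005 g

511.19005 g


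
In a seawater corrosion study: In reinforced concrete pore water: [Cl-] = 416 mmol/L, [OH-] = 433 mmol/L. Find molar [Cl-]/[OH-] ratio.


Threshold parameter = [Cl-] / [OH-] (molar basis; both in mmol/L, so units cancel)
Ratio = 416 / 433 = 0.96

0.96


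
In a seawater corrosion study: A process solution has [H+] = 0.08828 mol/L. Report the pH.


pH = −log10[H+]
pH = −log10(0.08828) = 1.05

1.05


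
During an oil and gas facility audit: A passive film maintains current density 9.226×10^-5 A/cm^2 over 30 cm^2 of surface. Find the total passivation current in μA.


I = i_pass * A, then convert A → μA (×10^6)
I = 9.226×10^-5 * 30 * 10^6 = 2767.8 μA

2767.8 μA


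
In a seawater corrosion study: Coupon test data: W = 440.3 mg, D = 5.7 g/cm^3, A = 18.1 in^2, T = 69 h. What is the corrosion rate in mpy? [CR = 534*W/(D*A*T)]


Apply the mpy weight-loss relation: CR = 534 * W / (D * A * T)
Numerator: 534 * 440.3 = 235120.2
Denominator: 5.7 * 18.1 * 69 = 7118.73
CR = 235120.2 / 7118.73 = 33.02839 mpy

33.02839 mpy


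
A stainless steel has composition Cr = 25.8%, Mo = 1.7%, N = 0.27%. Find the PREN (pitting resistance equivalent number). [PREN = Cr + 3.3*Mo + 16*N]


Apply the PREN formula: PREN = Cr + 3.3*Mo + 16*N
PREN = 25.8 + 3.3*1.7 + 16*0.27
PREN = 25.8 + 5.61 + 4.32 = 35.73

35.73


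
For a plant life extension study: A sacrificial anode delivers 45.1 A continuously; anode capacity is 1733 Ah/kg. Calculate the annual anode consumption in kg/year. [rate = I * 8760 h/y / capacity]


Annual consumption = current * hours per year / capacity
Rate = 45.1 * 8760 / 1733 = 228.0 kg/year

228.0 kg/year


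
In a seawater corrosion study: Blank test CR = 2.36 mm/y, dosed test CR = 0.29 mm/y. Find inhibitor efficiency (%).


Apply the inhibitor-efficiency definition: IE = (CR_blank − CR_inh)/CR_blank × 100
IE = (2.36 − 0.29) / 2.36 × 100
IE = 2.07 / 2.36 × 100 = 87.7 %

87.7 %


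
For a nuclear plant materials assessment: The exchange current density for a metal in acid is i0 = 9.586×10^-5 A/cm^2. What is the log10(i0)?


i0 = 9.586×10^-5 A/cm^2
log10(i0) = -4.018

-4.018


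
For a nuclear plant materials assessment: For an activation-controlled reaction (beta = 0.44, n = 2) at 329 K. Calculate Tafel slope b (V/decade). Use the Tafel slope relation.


Apply the Tafel slope relation: b = 2.303*R*T/(beta*n*F)
Numerator: 2.303 * 8.314 * 329 = 6299.41
Denominator: 0.44 * 2 * 96485 = 84906.8
b = 6299.41 / 84906.8 = 0.074 V/decade

0.074 V/decade


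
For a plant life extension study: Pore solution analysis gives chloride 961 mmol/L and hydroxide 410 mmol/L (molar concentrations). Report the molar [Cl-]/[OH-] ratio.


Threshold parameter = [Cl-] / [OH-] (molar basis; both in mmol/L, so units cancel)
Ratio = 961 / 410 = 2.34

2.34


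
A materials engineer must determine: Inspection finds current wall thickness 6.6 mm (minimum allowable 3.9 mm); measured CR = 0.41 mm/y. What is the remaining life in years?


Apply the remaining-life relation: RL = (t_current − t_min) / CR
RL = (6.6 − 3.9) / 0.41 = 2.7 / 0.41 = 6.6 years

6.6 years


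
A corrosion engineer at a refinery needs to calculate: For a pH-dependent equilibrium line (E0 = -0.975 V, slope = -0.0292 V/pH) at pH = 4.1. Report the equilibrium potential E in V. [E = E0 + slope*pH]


Apply the Pourbaix line equation: E = E0 + slope*pH
E = -0.975 + (-0.0292)*4.1 = -0.975 + (-0.11972) = -1.09472 V
Rounded to 4 decimal places: E = -1.0947 V

-1.0947 V


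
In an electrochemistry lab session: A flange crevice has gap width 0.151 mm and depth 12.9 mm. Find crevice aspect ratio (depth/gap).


Aspect ratio = depth / gap
Ratio = 12.9 / 0.151 = 85.4

85.4


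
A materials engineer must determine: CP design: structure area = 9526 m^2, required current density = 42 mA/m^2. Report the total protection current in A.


I = area * current density, then convert mA → A (÷1000)
I = 9526 * 42 / 1000 = 400.09 A

400.09 A


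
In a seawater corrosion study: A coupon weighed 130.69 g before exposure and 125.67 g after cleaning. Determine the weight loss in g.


Weight loss = initial − final
WL = 130.69 − 125.67 = 5.02 g

5.02 g


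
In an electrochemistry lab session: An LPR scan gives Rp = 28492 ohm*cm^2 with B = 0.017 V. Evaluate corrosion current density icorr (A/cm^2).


Apply the Stern-Geary relation: icorr = B / Rp
icorr = 0.017 / 28492 = 5.967×10^-7 A/cm^2

5.967×10^-7 A/cm^2


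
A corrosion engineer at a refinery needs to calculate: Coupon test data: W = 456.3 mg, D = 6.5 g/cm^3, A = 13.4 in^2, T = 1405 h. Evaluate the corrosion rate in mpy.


Apply the mpy weight-loss relation: CR = 534 * W / (D * A * T)
Numerator: 534 * 456.3 = 243664.2
Denominator: 6.5 * 13.4 * 1405 = 122375.5
CR = 243664.2 / 122375.5 = 1.99112 mpy

1.99112 mpy


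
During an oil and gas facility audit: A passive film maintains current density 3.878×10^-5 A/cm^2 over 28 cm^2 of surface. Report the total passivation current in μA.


I = i_pass * A, then convert A → μA (×10^6)
I = 3.878×10^-5 * 28 * 10^6 = 1085.84 μA

1085.84 μA


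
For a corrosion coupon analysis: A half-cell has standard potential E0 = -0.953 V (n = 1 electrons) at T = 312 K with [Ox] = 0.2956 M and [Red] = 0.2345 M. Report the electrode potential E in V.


Apply the Nernst equation: E = E0 + (RT/nF)*ln([Ox]/[Red])
Step 1: RT/nF = 8.314*312/(1*96485) = 0.02688468 V
Step 2: [Ox]/[Red] = 0.2956/0.2345 = 1.260554
Step 3: ln(1.260554) = 0.231551
Step 4: correction = 0.02688468 * 0.231551 = 0.006 V
E = -0.953 + 0.006 = -0.947 V

-0.947 V


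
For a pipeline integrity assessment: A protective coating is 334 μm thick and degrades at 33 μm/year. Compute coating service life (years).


Service life = thickness / degradation rate
Life = 334 / 33 = 10.1 years

10.1 years


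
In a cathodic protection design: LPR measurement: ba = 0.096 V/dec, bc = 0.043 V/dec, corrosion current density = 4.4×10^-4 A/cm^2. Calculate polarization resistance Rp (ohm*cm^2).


Apply the Stern-Geary equation: Rp = ba*bc / (2.303*icorr*(ba+bc))
ba*bc = 0.096*0.043 = 0.004128
ba+bc = 0.139; 2.303*icorr*(ba+bc) = 2.303*4.4×10^-4*0.139 = 1.4085148×10^-4
Rp = 0.004128 / 1.4085148×10^-4 = 29.3 ohm*cm^2

29.3 ohm*cm^2


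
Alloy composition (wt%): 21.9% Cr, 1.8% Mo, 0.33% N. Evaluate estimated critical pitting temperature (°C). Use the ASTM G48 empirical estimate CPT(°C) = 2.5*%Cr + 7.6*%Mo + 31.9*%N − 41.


Apply the ASTM G48 empirical CPT estimate: CPT(°C) = 2.5*%Cr + 7.6*%Mo + 31.9*%N − 41
2.5*21.9 = 54.75; 7.6*1.8 = 13.68; 31.9*0.33 = 10.527
CPT = 54.75 + 13.68 + 10.527 − 41 = 37.957 °C
Rounded to 0.1 °C: CPT ≈ 38.0 °C

38.0 °C


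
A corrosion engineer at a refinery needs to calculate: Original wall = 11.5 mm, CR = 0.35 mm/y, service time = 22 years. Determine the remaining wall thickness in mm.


Remaining wall = original − CR × time
t = 11.5 − 0.35*22 = 11.5 − 7.7 = 3.8 mm

3.8 mm


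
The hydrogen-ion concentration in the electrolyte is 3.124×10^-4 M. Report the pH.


pH = −log10[H+]
pH = −log10(3.124×10^-4) = 3.51

3.51


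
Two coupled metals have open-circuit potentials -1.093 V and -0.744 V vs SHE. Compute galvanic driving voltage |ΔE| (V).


Driving voltage is the absolute potential difference.
|ΔE| = |-1.093 − (-0.744)| = 0.349 V

0.349 V


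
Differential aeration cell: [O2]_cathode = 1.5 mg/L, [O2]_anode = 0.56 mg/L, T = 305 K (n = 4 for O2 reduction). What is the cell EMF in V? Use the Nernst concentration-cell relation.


Apply the Nernst concentration-cell relation: E = (RT/nF)*ln(C_cathode/C_anode)
RT/nF = 8.314*305/(4*96485) = 0.00657037 V
ln(1.5/0.56) = 0.98528
E = 0.00657037 * 0.98528 = 0.00647 V

0.00647 V


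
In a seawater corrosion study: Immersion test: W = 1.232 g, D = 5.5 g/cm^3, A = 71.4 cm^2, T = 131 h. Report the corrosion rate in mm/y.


Apply the mm/y weight-loss relation: CR = 87600 * W / (D * A * T)
Numerator: 87600 * 1.232 = 107923.2
Denominator: 5.5 * 71.4 * 131 = 51443.7
CR = 107923.2 / 51443.7 = 2.09789 mm/y

2.09789 mm/y


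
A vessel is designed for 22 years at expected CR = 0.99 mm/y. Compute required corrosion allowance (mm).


Corrosion allowance = CR × design life
CA = 0.99 * 22 = 21.78 mm

21.78 mm


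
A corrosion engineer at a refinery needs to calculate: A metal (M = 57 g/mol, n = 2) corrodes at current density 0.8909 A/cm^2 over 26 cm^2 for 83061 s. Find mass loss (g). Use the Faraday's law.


Apply Faraday's law: m = i*A*t*M / (n*F)
Total charge passed Q = i*A*t = 0.8909*26*83061 = 1923975.1674 C
m = Q*M/(n*F) = 1923975.1674*57/(2*96485) = 568.30898 g

568.30898 g


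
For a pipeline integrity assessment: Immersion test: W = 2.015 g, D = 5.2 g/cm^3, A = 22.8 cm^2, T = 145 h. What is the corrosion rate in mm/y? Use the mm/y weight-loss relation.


Apply the mm/y weight-loss relation: CR = 87600 * W / (D * A * T)
Numerator: 87600 * 2.015 = 176514.0
Denominator: 5.2 * 22.8 * 145 = 17191.2
CR = 176514.0 / 17191.2 = 10.2677 mm/y

10.2677 mm/y


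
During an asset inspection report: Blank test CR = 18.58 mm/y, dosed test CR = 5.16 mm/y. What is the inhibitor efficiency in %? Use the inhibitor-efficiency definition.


Apply the inhibitor-efficiency definition: IE = (CR_blank − CR_inh)/CR_blank × 100
IE = (18.58 − 5.16) / 18.58 × 100
IE = 13.42 / 18.58 × 100 = 72.2 %

72.2 %


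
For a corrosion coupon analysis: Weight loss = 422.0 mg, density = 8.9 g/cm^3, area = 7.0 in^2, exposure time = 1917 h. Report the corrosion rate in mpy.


Apply the mpy weight-loss relation: CR = 534 * W / (D * A * T)
Numerator: 534 * 422.0 = 225348.0
Denominator: 8.9 * 7.0 * 1917 = 119429.1
CR = 225348.0 / 119429.1 = 1.887 mpy

1.887 mpy


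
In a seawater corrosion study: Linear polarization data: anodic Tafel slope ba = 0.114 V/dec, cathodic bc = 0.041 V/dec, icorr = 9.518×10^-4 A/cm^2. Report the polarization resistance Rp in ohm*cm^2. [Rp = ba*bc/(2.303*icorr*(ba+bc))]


Apply the Stern-Geary equation: Rp = ba*bc / (2.303*icorr*(ba+bc))
ba*bc = 0.114*0.041 = 0.004674
ba+bc = 0.155; 2.303*icorr*(ba+bc) = 2.303*9.518×10^-4*0.155 = 3.3975929×10^-4
Rp = 0.004674 / 3.3975929×10^-4 = 13.76 ohm*cm^2

13.76 ohm*cm^2


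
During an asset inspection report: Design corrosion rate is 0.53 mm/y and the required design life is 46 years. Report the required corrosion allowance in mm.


Corrosion allowance = CR × design life
CA = 0.53 * 46 = 24.38 mm

24.38 mm


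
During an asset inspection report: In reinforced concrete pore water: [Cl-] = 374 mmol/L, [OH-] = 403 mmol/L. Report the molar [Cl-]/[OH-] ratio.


Threshold parameter = [Cl-] / [OH-] (molar basis; both in mmol/L, so units cancel)
Ratio = 374 / 403 = 0.93

0.93


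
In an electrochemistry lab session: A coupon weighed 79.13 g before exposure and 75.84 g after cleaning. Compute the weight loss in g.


Weight loss = initial − final
WL = 79.13 − 75.84 = 3.29 g

3.29 g


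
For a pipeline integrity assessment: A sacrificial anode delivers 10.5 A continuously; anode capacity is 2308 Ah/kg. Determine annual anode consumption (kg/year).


Annual consumption = current * hours per year / capacity
Rate = 10.5 * 8760 / 2308 = 39.9 kg/year

39.9 kg/year


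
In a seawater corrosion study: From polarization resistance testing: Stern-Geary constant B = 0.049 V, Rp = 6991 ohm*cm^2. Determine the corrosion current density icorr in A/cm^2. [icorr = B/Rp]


Apply the Stern-Geary relation: icorr = B / Rp
icorr = 0.049 / 6991 = 7.009×10^-6 A/cm^2

7.009×10^-6 A/cm^2


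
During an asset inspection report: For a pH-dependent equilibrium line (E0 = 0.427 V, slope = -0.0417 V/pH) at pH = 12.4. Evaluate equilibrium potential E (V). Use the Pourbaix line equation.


Apply the Pourbaix line equation: E = E0 + slope*pH
E = 0.427 + (-0.0417)*12.4 = 0.427 + (-0.51708) = -0.09008 V
Rounded to 3 decimal places: E = -0.090 V

-0.090 V


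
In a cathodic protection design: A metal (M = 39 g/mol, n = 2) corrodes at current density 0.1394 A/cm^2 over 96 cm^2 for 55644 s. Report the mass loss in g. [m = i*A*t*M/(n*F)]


Apply Faraday's law: m = i*A*t*M / (n*F)
Total charge passed Q = i*A*t = 0.1394*96*55644 = 744650.2656 C
m = Q*M/(n*F) = 744650.2656*39/(2*96485) = 150.49676 g

150.49676 g


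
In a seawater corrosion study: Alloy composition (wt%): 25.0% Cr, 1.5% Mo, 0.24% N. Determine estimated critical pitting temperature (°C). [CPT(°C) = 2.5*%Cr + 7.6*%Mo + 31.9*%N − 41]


Apply the ASTM G48 empirical CPT estimate: CPT(°C) = 2.5*%Cr + 7.6*%Mo + 31.9*%N − 41
2.5*25.0 = 62.5; 7.6*1.5 = 11.4; 31.9*0.24 = 7.656
CPT = 62.5 + 11.4 + 7.656 − 41 = 40.556 °C
Rounded to 0.1 °C: CPT ≈ 40.6 °C

40.6 °C


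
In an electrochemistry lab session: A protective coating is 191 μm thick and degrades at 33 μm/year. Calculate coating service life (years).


Service life = thickness / degradation rate
Life = 191 / 33 = 5.8 years

5.8 years


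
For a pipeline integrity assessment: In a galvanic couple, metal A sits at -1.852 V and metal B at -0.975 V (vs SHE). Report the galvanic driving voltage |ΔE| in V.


Driving voltage is the absolute potential difference.
|ΔE| = |-1.852 − (-0.975)| = 0.877 V

0.877 V


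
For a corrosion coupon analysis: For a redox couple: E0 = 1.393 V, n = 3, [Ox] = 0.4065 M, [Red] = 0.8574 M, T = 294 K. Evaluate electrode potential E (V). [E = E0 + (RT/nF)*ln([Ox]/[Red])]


Apply the Nernst equation: E = E0 + (RT/nF)*ln([Ox]/[Red])
Step 1: RT/nF = 8.314*294/(3*96485) = 0.00844455 V
Step 2: [Ox]/[Red] = 0.4065/0.8574 = 0.474108
Step 3: ln(0.474108) = -0.74632
Step 4: correction = 0.00844455 * -0.74632 = -0.006 V
E = 1.393 + -0.006 = 1.387 V

1.387 V


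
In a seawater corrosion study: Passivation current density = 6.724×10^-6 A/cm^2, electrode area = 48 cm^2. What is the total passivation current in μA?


I = i_pass * A, then convert A → μA (×10^6)
I = 6.724×10^-6 * 48 * 10^6 = 322.75 μA

322.75 μA


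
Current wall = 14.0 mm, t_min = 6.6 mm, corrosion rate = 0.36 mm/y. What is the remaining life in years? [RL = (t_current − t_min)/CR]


Apply the remaining-life relation: RL = (t_current − t_min) / CR
RL = (14.0 − 6.6) / 0.36 = 7.4 / 0.36 = 20.6 years

20.6 years


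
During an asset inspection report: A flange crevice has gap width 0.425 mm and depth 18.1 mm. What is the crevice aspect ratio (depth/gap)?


Aspect ratio = depth / gap
Ratio = 18.1 / 0.425 = 42.6

42.6


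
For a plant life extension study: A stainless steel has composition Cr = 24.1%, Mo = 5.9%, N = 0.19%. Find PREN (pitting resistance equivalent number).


Apply the PREN formula: PREN = Cr + 3.3*Mo + 16*N
PREN = 24.1 + 3.3*5.9 + 16*0.19
PREN = 24.1 + 19.47 + 3.04 = 46.61

46.61


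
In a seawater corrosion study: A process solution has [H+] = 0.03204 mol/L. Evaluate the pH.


pH = −log10[H+]
pH = −log10(0.03204) = 1.49

1.49


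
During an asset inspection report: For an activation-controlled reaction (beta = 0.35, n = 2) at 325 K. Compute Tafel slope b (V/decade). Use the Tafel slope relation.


Apply the Tafel slope relation: b = 2.303*R*T/(beta*n*F)
Numerator: 2.303 * 8.314 * 325 = 6222.82
Denominator: 0.35 * 2 * 96485 = 67539.5
b = 6222.82 / 67539.5 = 0.0921 V/decade

0.0921 V/decade


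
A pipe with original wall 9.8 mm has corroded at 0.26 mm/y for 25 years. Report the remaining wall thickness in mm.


Remaining wall = original − CR × time
t = 9.8 − 0.26*25 = 9.8 − 6.5 = 3.3 mm

3.3 mm


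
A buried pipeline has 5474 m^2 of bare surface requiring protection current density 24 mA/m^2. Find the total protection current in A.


I = area * current density, then convert mA → A (÷1000)
I = 5474 * 24 / 1000 = 131.38 A

131.38 A


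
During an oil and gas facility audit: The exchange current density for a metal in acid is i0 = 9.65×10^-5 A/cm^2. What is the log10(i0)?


i0 = 9.65×10^-5 A/cm^2
log10(i0) = -4.015

-4.015


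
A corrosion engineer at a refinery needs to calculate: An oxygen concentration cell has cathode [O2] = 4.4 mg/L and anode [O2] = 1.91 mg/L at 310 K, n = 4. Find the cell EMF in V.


Apply the Nernst concentration-cell relation: E = (RT/nF)*ln(C_cathode/C_anode)
RT/nF = 8.314*310/(4*96485) = 0.00667808 V
ln(4.4/1.91) = 0.8345
E = 0.00667808 * 0.8345 = 0.00557 V

0.00557 V


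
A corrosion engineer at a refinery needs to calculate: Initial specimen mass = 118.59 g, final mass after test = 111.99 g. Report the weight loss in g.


Weight loss = initial − final
WL = 118.59 − 111.99 = 6.6 g

6.6 g


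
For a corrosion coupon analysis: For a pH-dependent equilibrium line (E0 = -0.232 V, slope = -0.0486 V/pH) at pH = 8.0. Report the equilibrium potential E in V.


Apply the Pourbaix line equation: E = E0 + slope*pH
E = -0.232 + (-0.0486)*8.0 = -0.232 + (-0.3888) = -0.6208 V
Rounded to 3 decimal places: E = -0.621 V

-0.621 V


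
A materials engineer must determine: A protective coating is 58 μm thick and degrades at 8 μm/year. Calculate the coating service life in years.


Service life = thickness / degradation rate
Life = 58 / 8 = 7.3 years

7.3 years


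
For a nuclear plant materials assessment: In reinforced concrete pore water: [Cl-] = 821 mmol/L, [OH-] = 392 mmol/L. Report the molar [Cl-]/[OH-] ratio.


Threshold parameter = [Cl-] / [OH-] (molar basis; both in mmol/L, so units cancel)
Ratio = 821 / 392 = 2.09

2.09


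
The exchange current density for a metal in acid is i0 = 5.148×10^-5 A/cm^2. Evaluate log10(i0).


i0 = 5.148×10^-5 A/cm^2
log10(i0) = -4.288

-4.288


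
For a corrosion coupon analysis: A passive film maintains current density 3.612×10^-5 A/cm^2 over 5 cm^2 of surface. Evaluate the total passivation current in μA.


I = i_pass * A, then convert A → μA (×10^6)
I = 3.612×10^-5 * 5 * 10^6 = 180.6 μA

180.6 μA


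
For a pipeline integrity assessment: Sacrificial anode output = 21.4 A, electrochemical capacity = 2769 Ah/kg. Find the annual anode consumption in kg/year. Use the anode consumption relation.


Annual consumption = current * hours per year / capacity
Rate = 21.4 * 8760 / 2769 = 67.7 kg/year

67.7 kg/year


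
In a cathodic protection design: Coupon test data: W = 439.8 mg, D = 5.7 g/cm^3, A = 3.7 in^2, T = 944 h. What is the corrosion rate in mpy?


Apply the mpy weight-loss relation: CR = 534 * W / (D * A * T)
Numerator: 534 * 439.8 = 234853.2
Denominator: 5.7 * 3.7 * 944 = 19908.96
CR = 234853.2 / 19908.96 = 11.79636 mpy

11.79636 mpy


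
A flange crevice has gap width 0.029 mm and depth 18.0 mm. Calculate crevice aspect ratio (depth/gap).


Aspect ratio = depth / gap
Ratio = 18.0 / 0.029 = 620.7

620.7


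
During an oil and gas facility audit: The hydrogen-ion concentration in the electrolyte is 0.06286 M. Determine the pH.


pH = −log10[H+]
pH = −log10(0.06286) = 1.2

1.2


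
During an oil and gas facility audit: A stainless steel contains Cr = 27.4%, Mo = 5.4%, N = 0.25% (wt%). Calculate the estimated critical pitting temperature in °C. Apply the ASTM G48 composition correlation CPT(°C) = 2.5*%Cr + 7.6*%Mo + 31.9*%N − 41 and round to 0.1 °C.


Apply the ASTM G48 empirical CPT estimate: CPT(°C) = 2.5*%Cr + 7.6*%Mo + 31.9*%N − 41
2.5*27.4 = 68.5; 7.6*5.4 = 41.04; 31.9*0.25 = 7.975
CPT = 68.5 + 41.04 + 7.975 − 41 = 76.515 °C
Rounded to 0.1 °C: CPT ≈ 76.5 °C

76.5 °C


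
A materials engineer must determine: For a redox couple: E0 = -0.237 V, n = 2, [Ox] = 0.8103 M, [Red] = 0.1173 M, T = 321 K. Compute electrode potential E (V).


Apply the Nernst equation: E = E0 + (RT/nF)*ln([Ox]/[Red])
Step 1: RT/nF = 8.314*321/(2*96485) = 0.0138301 V
Step 2: [Ox]/[Red] = 0.8103/0.1173 = 6.907928
Step 3: ln(6.907928) = 1.93267
Step 4: correction = 0.0138301 * 1.93267 = 0.027 V
E = -0.237 + 0.027 = -0.21 V

-0.21 V


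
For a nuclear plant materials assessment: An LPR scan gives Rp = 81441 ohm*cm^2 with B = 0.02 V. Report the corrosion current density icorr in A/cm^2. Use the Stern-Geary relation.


Apply the Stern-Geary relation: icorr = B / Rp
icorr = 0.02 / 81441 = 2.456×10^-7 A/cm^2

2.456×10^-7 A/cm^2


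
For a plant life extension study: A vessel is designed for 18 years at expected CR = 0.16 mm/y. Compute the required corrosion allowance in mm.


Corrosion allowance = CR × design life
CA = 0.16 * 18 = 2.88 mm

2.88 mm


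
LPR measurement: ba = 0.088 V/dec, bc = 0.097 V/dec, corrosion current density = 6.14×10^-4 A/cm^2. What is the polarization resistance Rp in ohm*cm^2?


Apply the Stern-Geary equation: Rp = ba*bc / (2.303*icorr*(ba+bc))
ba*bc = 0.088*0.097 = 0.008536
ba+bc = 0.185; 2.303*icorr*(ba+bc) = 2.303*6.14×10^-4*0.185 = 2.6159777×10^-4
Rp = 0.008536 / 2.6159777×10^-4 = 32.6 ohm*cm^2

32.6 ohm*cm^2


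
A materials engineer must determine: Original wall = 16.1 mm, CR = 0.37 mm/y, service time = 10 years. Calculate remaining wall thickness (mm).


Remaining wall = original − CR × time
t = 16.1 − 0.37*10 = 16.1 − 3.7 = 12.4 mm

12.4 mm


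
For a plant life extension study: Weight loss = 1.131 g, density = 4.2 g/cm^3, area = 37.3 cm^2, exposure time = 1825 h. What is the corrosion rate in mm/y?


Apply the mm/y weight-loss relation: CR = 87600 * W / (D * A * T)
Numerator: 87600 * 1.131 = 99075.6
Denominator: 4.2 * 37.3 * 1825 = 285904.5
CR = 99075.6 / 285904.5 = 0.3465 mm/y

0.3465 mm/y


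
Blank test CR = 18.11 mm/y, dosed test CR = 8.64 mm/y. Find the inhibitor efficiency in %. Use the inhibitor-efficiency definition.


Apply the inhibitor-efficiency definition: IE = (CR_blank − CR_inh)/CR_blank × 100
IE = (18.11 − 8.64) / 18.11 × 100
IE = 9.47 / 18.11 × 100 = 52.3 %

52.3 %


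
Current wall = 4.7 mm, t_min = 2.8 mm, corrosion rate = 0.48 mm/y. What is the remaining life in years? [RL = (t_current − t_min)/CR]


Apply the remaining-life relation: RL = (t_current − t_min) / CR
RL = (4.7 − 2.8) / 0.48 = 1.9 / 0.48 = 4.0 years

4.0 years


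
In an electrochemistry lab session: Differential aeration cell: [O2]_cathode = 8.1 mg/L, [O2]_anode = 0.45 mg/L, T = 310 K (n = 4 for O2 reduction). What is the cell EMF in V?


Apply the Nernst concentration-cell relation: E = (RT/nF)*ln(C_cathode/C_anode)
RT/nF = 8.314*310/(4*96485) = 0.00667808 V
ln(8.1/0.45) = 2.89037
E = 0.00667808 * 2.89037 = 0.0193 V

0.0193 V


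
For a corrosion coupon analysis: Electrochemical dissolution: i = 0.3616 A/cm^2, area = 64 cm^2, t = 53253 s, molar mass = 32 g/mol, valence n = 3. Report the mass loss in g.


Apply Faraday's law: m = i*A*t*M / (n*F)
Total charge passed Q = i*A*t = 0.3616*64*53253 = 1232402.2272 C
m = Q*M/(n*F) = 1232402.2272*32/(3*96485) = 136.245 g

136.245 g


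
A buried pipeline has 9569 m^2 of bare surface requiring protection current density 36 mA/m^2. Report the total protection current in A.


I = area * current density, then convert mA → A (÷1000)
I = 9569 * 36 / 1000 = 344.48 A

344.48 A


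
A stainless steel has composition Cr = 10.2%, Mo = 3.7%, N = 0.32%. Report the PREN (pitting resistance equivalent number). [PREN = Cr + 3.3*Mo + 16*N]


Apply the PREN formula: PREN = Cr + 3.3*Mo + 16*N
PREN = 10.2 + 3.3*3.7 + 16*0.32
PREN = 10.2 + 12.21 + 5.12 = 27.53

27.53


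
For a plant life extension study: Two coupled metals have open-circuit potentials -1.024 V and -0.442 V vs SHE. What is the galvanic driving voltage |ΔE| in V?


Driving voltage is the absolute potential difference.
|ΔE| = |-1.024 − (-0.442)| = 0.582 V

0.582 V


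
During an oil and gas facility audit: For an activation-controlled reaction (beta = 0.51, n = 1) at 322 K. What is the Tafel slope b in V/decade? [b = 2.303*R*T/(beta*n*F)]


Apply the Tafel slope relation: b = 2.303*R*T/(beta*n*F)
Numerator: 2.303 * 8.314 * 322 = 6165.38
Denominator: 0.51 * 1 * 96485 = 49207.35
b = 6165.38 / 49207.35 = 0.125 V/decade

0.125 V/decade


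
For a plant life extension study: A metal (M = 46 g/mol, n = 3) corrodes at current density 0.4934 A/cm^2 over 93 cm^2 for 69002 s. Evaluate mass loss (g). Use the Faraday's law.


Apply Faraday's law: m = i*A*t*M / (n*F)
Total charge passed Q = i*A*t = 0.4934*93*69002 = 3166239.5724 C
m = Q*M/(n*F) = 3166239.5724*46/(3*96485) = 503.177 g

503.177 g


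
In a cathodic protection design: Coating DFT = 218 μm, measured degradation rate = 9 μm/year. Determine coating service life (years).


Service life = thickness / degradation rate
Life = 218 / 9 = 24.2 years

24.2 years


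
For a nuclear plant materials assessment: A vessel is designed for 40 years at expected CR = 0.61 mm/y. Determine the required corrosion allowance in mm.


Corrosion allowance = CR × design life
CA = 0.61 * 40 = 24.4 mm

24.4 mm


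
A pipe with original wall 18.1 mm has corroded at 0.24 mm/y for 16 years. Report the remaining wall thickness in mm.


Remaining wall = original − CR × time
t = 18.1 − 0.24*16 = 18.1 − 3.84 = 14.26 mm

14.26 mm


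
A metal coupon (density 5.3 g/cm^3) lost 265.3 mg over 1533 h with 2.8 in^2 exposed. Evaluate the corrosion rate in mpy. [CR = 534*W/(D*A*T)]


Apply the mpy weight-loss relation: CR = 534 * W / (D * A * T)
Numerator: 534 * 265.3 = 141670.2
Denominator: 5.3 * 2.8 * 1533 = 22749.72
CR = 141670.2 / 22749.72 = 6.22734 mpy

6.22734 mpy


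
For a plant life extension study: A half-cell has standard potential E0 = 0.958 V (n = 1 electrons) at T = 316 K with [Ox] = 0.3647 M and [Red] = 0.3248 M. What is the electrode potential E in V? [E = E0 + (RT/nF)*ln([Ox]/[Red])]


Apply the Nernst equation: E = E0 + (RT/nF)*ln([Ox]/[Red])
Step 1: RT/nF = 8.314*316/(1*96485) = 0.02722935 V
Step 2: [Ox]/[Red] = 0.3647/0.3248 = 1.122845
Step 3: ln(1.122845) = 0.115866
Step 4: correction = 0.02722935 * 0.115866 = 0.003 V
E = 0.958 + 0.003 = 0.961 V

0.961 V


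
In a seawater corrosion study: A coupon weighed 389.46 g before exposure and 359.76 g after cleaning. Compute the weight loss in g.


Weight loss = initial − final
WL = 389.46 − 359.76 = 29.7 g

29.7 g


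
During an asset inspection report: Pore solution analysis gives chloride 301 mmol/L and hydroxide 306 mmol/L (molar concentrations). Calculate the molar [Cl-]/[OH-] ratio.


Threshold parameter = [Cl-] / [OH-] (molar basis; both in mmol/L, so units cancel)
Ratio = 301 / 306 = 0.98

0.98


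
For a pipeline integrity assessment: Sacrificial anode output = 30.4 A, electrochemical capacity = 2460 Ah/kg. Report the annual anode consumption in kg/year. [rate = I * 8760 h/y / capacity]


Annual consumption = current * hours per year / capacity
Rate = 30.4 * 8760 / 2460 = 108.3 kg/year

108.3 kg/year


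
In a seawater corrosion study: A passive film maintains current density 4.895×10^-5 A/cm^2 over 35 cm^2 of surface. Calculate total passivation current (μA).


I = i_pass * A, then convert A → μA (×10^6)
I = 4.895×10^-5 * 35 * 10^6 = 1713.25 μA

1713.25 μA


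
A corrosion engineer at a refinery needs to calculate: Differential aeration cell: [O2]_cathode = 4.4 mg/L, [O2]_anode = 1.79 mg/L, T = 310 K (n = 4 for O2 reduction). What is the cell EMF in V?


Apply the Nernst concentration-cell relation: E = (RT/nF)*ln(C_cathode/C_anode)
RT/nF = 8.314*310/(4*96485) = 0.00667808 V
ln(4.4/1.79) = 0.89939
E = 0.00667808 * 0.89939 = 0.00601 V

0.00601 V
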